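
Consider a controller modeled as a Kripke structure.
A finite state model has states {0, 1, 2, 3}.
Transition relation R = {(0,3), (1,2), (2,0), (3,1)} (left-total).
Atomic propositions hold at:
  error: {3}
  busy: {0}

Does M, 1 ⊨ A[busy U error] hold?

No

A[busy U error]: least fixpoint, start Z0 = Sat(error) = {3}, add states in Sat(busy) with every successor in Z. Z1 = {0, 3}; fixed.
Sat(A[busy U error]) = {0, 3}
1 ∉ Sat(A[busy U error]) = {0, 3}, so the formula does not hold at 1.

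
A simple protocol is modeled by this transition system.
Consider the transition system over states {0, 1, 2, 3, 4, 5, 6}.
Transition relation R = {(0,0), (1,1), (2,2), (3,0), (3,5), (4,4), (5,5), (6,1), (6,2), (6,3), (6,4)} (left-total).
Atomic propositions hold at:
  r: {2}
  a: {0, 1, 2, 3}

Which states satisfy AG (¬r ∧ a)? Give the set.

{0, 1}

Sat(¬r) = {0, 1, 3, 4, 5, 6}
Sat(¬r ∧ a) = {0, 1, 3}
AG (¬r ∧ a): greatest fixpoint, start Z0 = {0, 1, 3}, keep only states in Sat with every successor in Z. Z1 = {0, 1}; fixed.
Sat(AG (¬r ∧ a)) = {0, 1}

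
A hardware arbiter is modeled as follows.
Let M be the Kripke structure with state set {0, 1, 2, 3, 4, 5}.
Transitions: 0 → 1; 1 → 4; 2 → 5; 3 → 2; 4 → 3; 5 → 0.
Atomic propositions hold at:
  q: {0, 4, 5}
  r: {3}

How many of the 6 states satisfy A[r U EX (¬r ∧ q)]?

Sat(¬r) = {0, 1, 2, 4, 5}
Sat(¬r ∧ q) = {0, 4, 5}
Sat(EX (¬r ∧ q)) = {s : some successor in {0, 4, 5}} = {1, 2, 5}
A[r U EX (¬r ∧ q)]: least fixpoint, start Z0 = Sat(EX (¬r ∧ q)) = {1, 2, 5}, add states in Sat(r) with every successor in Z. Z1 = {1, 2, 3, 5}; fixed.
Sat(A[r U EX (¬r ∧ q)]) = {1, 2, 3, 5}
|Sat(A[r U EX (¬r ∧ q)])| = |{1, 2, 3, 5}| = 4.

4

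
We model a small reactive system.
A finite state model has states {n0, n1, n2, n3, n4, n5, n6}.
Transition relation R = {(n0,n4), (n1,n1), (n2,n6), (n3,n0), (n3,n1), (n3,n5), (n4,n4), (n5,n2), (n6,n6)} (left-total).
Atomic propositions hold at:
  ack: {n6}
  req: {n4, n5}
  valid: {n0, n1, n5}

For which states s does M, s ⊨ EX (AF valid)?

{n1, n3}

AF valid: least fixpoint, start Z0 = {n0, n1, n5}, add states with every successor in Z. Z1 = {n0, n1, n3, n5}; fixed.
Sat(AF valid) = {n0, n1, n3, n5}
Sat(EX (AF valid)) = {s : some successor in {n0, n1, n3, n5}} = {n1, n3}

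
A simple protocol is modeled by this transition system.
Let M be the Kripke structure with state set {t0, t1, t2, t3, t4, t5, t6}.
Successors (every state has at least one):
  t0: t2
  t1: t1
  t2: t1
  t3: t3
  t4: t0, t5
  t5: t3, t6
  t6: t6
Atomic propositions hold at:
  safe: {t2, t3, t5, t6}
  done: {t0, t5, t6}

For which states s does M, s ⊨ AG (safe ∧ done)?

Sat(safe ∧ done) = {t5, t6}
AG (safe ∧ done): greatest fixpoint, start Z0 = {t5, t6}, keep only states in Sat with every successor in Z. Z1 = {t6}; fixed.
Sat(AG (safe ∧ done)) = {t6}

{t6}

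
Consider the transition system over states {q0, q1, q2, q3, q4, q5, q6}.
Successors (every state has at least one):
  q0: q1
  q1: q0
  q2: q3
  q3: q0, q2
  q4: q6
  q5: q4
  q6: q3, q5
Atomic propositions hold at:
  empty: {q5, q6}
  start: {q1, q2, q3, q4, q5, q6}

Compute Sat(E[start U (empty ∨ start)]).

Sat(empty ∨ start) = {q1, q2, q3, q4, q5, q6}
E[start U (empty ∨ start)]: least fixpoint, start Z0 = Sat((empty ∨ start)) = {q1, q2, q3, q4, q5, q6}, add states in Sat(start) with some successor in Z. Already a fixed point.
Sat(E[start U (empty ∨ start)]) = {q1, q2, q3, q4, q5, q6}

{q1, q2, q3, q4, q5, q6}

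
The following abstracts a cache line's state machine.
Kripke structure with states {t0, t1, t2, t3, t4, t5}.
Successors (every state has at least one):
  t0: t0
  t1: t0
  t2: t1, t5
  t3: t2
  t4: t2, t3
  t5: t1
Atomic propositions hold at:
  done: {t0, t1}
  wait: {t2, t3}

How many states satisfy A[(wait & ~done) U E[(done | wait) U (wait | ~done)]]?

4

Sat(~done) = {t2, t3, t4, t5}
Sat(wait & ~done) = {t2, t3}
Sat(done | wait) = {t0, t1, t2, t3}
Sat(wait | ~done) = {t2, t3, t4, t5}
E[(done | wait) U (wait | ~done)]: least fixpoint, start Z0 = Sat((wait | ~done)) = {t2, t3, t4, t5}, add states in Sat(done | wait) with some successor in Z. Already a fixed point.
Sat(E[(done | wait) U (wait | ~done)]) = {t2, t3, t4, t5}
A[(wait & ~done) U E[(done | wait) U (wait | ~done)]]: least fixpoint, start Z0 = Sat(E[(done | wait) U (wait | ~done)]) = {t2, t3, t4, t5}, add states in Sat(wait & ~done) with every successor in Z. Already a fixed point.
Sat(A[(wait & ~done) U E[(done | wait) U (wait | ~done)]]) = {t2, t3, t4, t5}
|Sat(A[(wait & ~done) U E[(done | wait) U (wait | ~done)]])| = |{t2, t3, t4, t5}| = 4.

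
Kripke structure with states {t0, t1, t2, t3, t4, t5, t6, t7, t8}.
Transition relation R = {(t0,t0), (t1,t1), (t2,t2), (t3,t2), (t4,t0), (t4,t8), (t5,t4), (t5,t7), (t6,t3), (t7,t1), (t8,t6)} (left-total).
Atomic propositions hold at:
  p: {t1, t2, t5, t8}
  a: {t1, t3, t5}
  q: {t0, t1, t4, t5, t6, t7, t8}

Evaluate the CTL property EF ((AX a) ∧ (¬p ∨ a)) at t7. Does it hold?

Yes

Sat(AX a) = {s : every successor in {t1, t3, t5}} = {t1, t6, t7}
Sat(¬p) = {t0, t3, t4, t6, t7}
Sat(¬p ∨ a) = {t0, t1, t3, t4, t5, t6, t7}
Sat((AX a) ∧ (¬p ∨ a)) = {t1, t6, t7}
EF ((AX a) ∧ (¬p ∨ a)): least fixpoint, start Z0 = {t1, t6, t7}, add states with some successor in Z. Z1 = {t1, t5, t6, t7, t8}; Z2 = {t1, t4, t5, t6, t7, t8}; fixed.
Sat(EF ((AX a) ∧ (¬p ∨ a))) = {t1, t4, t5, t6, t7, t8}
t7 ∈ Sat(EF ((AX a) ∧ (¬p ∨ a))) = {t1, t4, t5, t6, t7, t8}, so the formula holds at t7.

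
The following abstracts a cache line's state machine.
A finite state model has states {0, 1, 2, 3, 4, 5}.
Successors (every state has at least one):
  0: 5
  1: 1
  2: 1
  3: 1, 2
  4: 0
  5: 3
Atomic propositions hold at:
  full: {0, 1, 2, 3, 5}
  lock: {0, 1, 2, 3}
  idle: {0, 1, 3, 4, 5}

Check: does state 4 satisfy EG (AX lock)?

No

Sat(AX lock) = {s : every successor in {0, 1, 2, 3}} = {1, 2, 3, 4, 5}
EG (AX lock): greatest fixpoint, start Z0 = {1, 2, 3, 4, 5}, keep only states in Sat with some successor in Z. Z1 = {1, 2, 3, 5}; fixed.
Sat(EG (AX lock)) = {1, 2, 3, 5}
4 ∉ Sat(EG (AX lock)) = {1, 2, 3, 5}, so the formula does not hold at 4.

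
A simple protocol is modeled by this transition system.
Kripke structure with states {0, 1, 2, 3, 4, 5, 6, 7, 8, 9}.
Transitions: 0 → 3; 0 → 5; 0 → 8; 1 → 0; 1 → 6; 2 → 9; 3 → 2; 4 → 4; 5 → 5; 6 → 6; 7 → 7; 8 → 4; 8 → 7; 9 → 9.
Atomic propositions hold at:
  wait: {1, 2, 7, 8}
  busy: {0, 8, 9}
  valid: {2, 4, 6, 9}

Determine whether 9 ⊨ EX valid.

Yes

Sat(EX valid) = {s : some successor in {2, 4, 6, 9}} = {1, 2, 3, 4, 6, 8, 9}
9 ∈ Sat(EX valid) = {1, 2, 3, 4, 6, 8, 9}, so the formula holds at 9.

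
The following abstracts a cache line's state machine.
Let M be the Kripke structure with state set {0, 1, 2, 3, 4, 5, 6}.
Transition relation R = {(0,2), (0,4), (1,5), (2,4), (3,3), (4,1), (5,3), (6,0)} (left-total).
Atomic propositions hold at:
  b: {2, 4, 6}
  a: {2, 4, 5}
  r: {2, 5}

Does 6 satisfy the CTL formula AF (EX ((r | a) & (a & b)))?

Sat(r | a) = {2, 4, 5}
Sat(a & b) = {2, 4}
Sat((r | a) & (a & b)) = {2, 4}
Sat(EX ((r | a) & (a & b))) = {s : some successor in {2, 4}} = {0, 2}
AF (EX ((r | a) & (a & b))): least fixpoint, start Z0 = {0, 2}, add states with every successor in Z. Z1 = {0, 2, 6}; fixed.
Sat(AF (EX ((r | a) & (a & b)))) = {0, 2, 6}
6 ∈ Sat(AF (EX ((r | a) & (a & b)))) = {0, 2, 6}, so the formula holds at 6.

Yes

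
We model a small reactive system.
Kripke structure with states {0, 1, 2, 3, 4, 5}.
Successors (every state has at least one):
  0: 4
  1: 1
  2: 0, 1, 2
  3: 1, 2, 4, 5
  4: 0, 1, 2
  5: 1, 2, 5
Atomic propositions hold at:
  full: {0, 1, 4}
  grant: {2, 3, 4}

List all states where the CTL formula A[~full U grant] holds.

Sat(~full) = {2, 3, 5}
A[~full U grant]: least fixpoint, start Z0 = Sat(grant) = {2, 3, 4}, add states in Sat(~full) with every successor in Z. Already a fixed point.
Sat(A[~full U grant]) = {2, 3, 4}

{2, 3, 4}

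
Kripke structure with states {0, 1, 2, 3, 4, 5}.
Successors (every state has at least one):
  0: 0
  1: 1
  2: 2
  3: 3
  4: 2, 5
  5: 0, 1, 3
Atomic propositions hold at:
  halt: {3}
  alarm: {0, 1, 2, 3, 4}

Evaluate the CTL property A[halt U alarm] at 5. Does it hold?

A[halt U alarm]: least fixpoint, start Z0 = Sat(alarm) = {0, 1, 2, 3, 4}, add states in Sat(halt) with every successor in Z. Already a fixed point.
Sat(A[halt U alarm]) = {0, 1, 2, 3, 4}
5 ∉ Sat(A[halt U alarm]) = {0, 1, 2, 3, 4}, so the formula does not hold at 5.

No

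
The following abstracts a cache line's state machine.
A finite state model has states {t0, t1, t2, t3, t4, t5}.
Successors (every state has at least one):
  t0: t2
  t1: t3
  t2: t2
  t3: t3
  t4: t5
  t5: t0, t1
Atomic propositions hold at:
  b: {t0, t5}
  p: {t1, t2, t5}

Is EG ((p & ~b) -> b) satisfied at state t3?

Yes

Sat(~b) = {t1, t2, t3, t4}
Sat(p & ~b) = {t1, t2}
Sat((p & ~b) -> b) = {t0, t3, t4, t5}
EG ((p & ~b) -> b): greatest fixpoint, start Z0 = {t0, t3, t4, t5}, keep only states in Sat with some successor in Z. Z1 = {t3, t4, t5}; Z2 = {t3, t4}; Z3 = {t3}; fixed.
Sat(EG ((p & ~b) -> b)) = {t3}
t3 ∈ Sat(EG ((p & ~b) -> b)) = {t3}, so the formula holds at t3.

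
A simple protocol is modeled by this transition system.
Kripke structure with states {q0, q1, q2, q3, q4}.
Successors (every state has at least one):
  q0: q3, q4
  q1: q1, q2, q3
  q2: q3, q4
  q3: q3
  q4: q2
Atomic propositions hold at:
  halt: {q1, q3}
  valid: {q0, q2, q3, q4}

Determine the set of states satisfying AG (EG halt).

EG halt: greatest fixpoint, start Z0 = {q1, q3}, keep only states in Sat with some successor in Z. Already a fixed point.
Sat(EG halt) = {q1, q3}
AG (EG halt): greatest fixpoint, start Z0 = {q1, q3}, keep only states in Sat with every successor in Z. Z1 = {q3}; fixed.
Sat(AG (EG halt)) = {q3}

{q3}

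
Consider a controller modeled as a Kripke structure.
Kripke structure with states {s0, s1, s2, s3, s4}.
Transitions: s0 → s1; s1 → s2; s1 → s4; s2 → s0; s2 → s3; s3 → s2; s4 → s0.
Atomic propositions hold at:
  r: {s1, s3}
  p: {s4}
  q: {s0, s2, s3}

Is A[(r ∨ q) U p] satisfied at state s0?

Sat(r ∨ q) = {s0, s1, s2, s3}
A[(r ∨ q) U p]: least fixpoint, start Z0 = Sat(p) = {s4}, add states in Sat(r ∨ q) with every successor in Z. Already a fixed point.
Sat(A[(r ∨ q) U p]) = {s4}
s0 ∉ Sat(A[(r ∨ q) U p]) = {s4}, so the formula does not hold at s0.

No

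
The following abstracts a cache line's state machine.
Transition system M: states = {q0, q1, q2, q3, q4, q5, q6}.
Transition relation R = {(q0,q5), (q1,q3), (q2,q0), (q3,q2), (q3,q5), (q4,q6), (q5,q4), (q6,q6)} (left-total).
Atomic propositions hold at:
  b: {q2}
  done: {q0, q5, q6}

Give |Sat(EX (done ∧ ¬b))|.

5

Sat(¬b) = {q0, q1, q3, q4, q5, q6}
Sat(done ∧ ¬b) = {q0, q5, q6}
Sat(EX (done ∧ ¬b)) = {s : some successor in {q0, q5, q6}} = {q0, q2, q3, q4, q6}
|Sat(EX (done ∧ ¬b))| = |{q0, q2, q3, q4, q6}| = 5.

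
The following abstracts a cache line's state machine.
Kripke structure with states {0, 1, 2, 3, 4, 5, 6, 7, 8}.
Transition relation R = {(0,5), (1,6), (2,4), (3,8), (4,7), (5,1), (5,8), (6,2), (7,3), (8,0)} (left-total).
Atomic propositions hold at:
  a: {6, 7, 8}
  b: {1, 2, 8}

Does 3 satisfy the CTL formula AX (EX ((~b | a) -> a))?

Sat(~b) = {0, 3, 4, 5, 6, 7}
Sat(~b | a) = {0, 3, 4, 5, 6, 7, 8}
Sat((~b | a) -> a) = {1, 2, 6, 7, 8}
Sat(EX ((~b | a) -> a)) = {s : some successor in {1, 2, 6, 7, 8}} = {1, 3, 4, 5, 6}
Sat(AX (EX ((~b | a) -> a))) = {s : every successor in {1, 3, 4, 5, 6}} = {0, 1, 2, 7}
3 ∉ Sat(AX (EX ((~b | a) -> a))) = {0, 1, 2, 7}, so the formula does not hold at 3.

No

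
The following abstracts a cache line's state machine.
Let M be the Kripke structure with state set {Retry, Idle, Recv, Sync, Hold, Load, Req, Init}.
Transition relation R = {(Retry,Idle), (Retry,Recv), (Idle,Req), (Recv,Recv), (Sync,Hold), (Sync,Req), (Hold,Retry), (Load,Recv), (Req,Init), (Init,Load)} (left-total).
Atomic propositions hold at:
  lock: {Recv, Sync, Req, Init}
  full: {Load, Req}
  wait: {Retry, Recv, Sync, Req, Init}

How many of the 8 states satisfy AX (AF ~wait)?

4

Sat(~wait) = {Idle, Hold, Load}
AF ~wait: least fixpoint, start Z0 = {Idle, Hold, Load}, add states with every successor in Z. Z1 = {Idle, Hold, Load, Init}; Z2 = {Idle, Hold, Load, Req, Init}; Z3 = {Idle, Sync, Hold, Load, Req, Init}; fixed.
Sat(AF ~wait) = {Idle, Sync, Hold, Load, Req, Init}
Sat(AX (AF ~wait)) = {s : every successor in {Idle, Sync, Hold, Load, Req, Init}} = {Idle, Sync, Req, Init}
|Sat(AX (AF ~wait))| = |{Idle, Sync, Req, Init}| = 4.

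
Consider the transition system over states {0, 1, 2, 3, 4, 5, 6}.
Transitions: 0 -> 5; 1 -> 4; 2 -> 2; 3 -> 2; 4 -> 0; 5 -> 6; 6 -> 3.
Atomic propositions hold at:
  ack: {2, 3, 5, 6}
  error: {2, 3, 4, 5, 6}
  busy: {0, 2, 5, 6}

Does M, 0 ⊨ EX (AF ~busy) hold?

Sat(~busy) = {1, 3, 4}
AF ~busy: least fixpoint, start Z0 = {1, 3, 4}, add states with every successor in Z. Z1 = {1, 3, 4, 6}; Z2 = {1, 3, 4, 5, 6}; Z3 = {0, 1, 3, 4, 5, 6}; fixed.
Sat(AF ~busy) = {0, 1, 3, 4, 5, 6}
Sat(EX (AF ~busy)) = {s : some successor in {0, 1, 3, 4, 5, 6}} = {0, 1, 4, 5, 6}
0 ∈ Sat(EX (AF ~busy)) = {0, 1, 4, 5, 6}, so the formula holds at 0.

Yes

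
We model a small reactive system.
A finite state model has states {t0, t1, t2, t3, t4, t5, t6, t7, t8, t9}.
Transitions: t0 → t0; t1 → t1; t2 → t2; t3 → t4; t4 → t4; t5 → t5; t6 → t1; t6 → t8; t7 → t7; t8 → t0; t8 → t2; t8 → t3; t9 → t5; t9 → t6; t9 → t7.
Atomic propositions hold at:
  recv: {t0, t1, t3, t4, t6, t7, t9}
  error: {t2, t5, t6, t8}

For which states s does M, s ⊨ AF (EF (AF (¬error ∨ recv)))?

{t0, t1, t3, t4, t6, t7, t8, t9}

Sat(¬error) = {t0, t1, t3, t4, t7, t9}
Sat(¬error ∨ recv) = {t0, t1, t3, t4, t6, t7, t9}
AF (¬error ∨ recv): least fixpoint, start Z0 = {t0, t1, t3, t4, t6, t7, t9}, add states with every successor in Z. Already a fixed point.
Sat(AF (¬error ∨ recv)) = {t0, t1, t3, t4, t6, t7, t9}
EF (AF (¬error ∨ recv)): least fixpoint, start Z0 = {t0, t1, t3, t4, t6, t7, t9}, add states with some successor in Z. Z1 = {t0, t1, t3, t4, t6, t7, t8, t9}; fixed.
Sat(EF (AF (¬error ∨ recv))) = {t0, t1, t3, t4, t6, t7, t8, t9}
AF (EF (AF (¬error ∨ recv))): least fixpoint, start Z0 = {t0, t1, t3, t4, t6, t7, t8, t9}, add states with every successor in Z. Already a fixed point.
Sat(AF (EF (AF (¬error ∨ recv)))) = {t0, t1, t3, t4, t6, t7, t8, t9}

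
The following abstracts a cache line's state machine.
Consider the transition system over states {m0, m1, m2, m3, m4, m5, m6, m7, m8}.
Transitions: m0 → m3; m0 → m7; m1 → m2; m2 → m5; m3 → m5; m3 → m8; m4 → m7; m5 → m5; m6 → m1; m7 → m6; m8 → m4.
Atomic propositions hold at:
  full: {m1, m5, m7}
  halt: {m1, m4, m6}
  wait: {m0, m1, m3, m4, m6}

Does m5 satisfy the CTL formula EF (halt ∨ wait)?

No

Sat(halt ∨ wait) = {m0, m1, m3, m4, m6}
EF (halt ∨ wait): least fixpoint, start Z0 = {m0, m1, m3, m4, m6}, add states with some successor in Z. Z1 = {m0, m1, m3, m4, m6, m7, m8}; fixed.
Sat(EF (halt ∨ wait)) = {m0, m1, m3, m4, m6, m7, m8}
m5 ∉ Sat(EF (halt ∨ wait)) = {m0, m1, m3, m4, m6, m7, m8}, so the formula does not hold at m5.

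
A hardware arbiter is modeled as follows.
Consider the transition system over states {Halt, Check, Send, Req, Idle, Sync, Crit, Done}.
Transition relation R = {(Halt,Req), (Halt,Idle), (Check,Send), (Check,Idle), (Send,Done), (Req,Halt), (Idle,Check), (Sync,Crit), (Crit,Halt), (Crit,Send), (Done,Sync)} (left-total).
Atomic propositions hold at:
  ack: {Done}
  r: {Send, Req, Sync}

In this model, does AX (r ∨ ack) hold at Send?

Yes

Sat(r ∨ ack) = {Send, Req, Sync, Done}
Sat(AX (r ∨ ack)) = {s : every successor in {Send, Req, Sync, Done}} = {Send, Done}
Send ∈ Sat(AX (r ∨ ack)) = {Send, Done}, so the formula holds at Send.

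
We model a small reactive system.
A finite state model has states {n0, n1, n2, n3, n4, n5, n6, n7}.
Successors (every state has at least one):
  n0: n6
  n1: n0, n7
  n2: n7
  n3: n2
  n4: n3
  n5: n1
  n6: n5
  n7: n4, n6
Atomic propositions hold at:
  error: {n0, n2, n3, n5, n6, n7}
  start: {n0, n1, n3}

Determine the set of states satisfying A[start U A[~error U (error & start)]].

{n0, n3, n4}

Sat(~error) = {n1, n4}
Sat(error & start) = {n0, n3}
A[~error U (error & start)]: least fixpoint, start Z0 = Sat((error & start)) = {n0, n3}, add states in Sat(~error) with every successor in Z. Z1 = {n0, n3, n4}; fixed.
Sat(A[~error U (error & start)]) = {n0, n3, n4}
A[start U A[~error U (error & start)]]: least fixpoint, start Z0 = Sat(A[~error U (error & start)]) = {n0, n3, n4}, add states in Sat(start) with every successor in Z. Already a fixed point.
Sat(A[start U A[~error U (error & start)]]) = {n0, n3, n4}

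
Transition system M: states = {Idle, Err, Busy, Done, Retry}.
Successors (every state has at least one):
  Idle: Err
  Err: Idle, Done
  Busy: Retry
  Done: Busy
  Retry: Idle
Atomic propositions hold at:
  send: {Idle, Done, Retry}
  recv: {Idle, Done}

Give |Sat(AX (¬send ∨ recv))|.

4

Sat(¬send) = {Err, Busy}
Sat(¬send ∨ recv) = {Idle, Err, Busy, Done}
Sat(AX (¬send ∨ recv)) = {s : every successor in {Idle, Err, Busy, Done}} = {Idle, Err, Done, Retry}
|Sat(AX (¬send ∨ recv))| = |{Idle, Err, Done, Retry}| = 4.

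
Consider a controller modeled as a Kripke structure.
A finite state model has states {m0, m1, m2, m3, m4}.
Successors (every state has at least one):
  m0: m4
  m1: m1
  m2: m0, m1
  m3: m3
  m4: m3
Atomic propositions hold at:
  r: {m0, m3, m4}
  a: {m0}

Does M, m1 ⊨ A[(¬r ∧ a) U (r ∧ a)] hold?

Sat(¬r) = {m1, m2}
Sat(¬r ∧ a) = ∅
Sat(r ∧ a) = {m0}
A[(¬r ∧ a) U (r ∧ a)]: least fixpoint, start Z0 = Sat((r ∧ a)) = {m0}, add states in Sat(¬r ∧ a) with every successor in Z. Already a fixed point.
Sat(A[(¬r ∧ a) U (r ∧ a)]) = {m0}
m1 ∉ Sat(A[(¬r ∧ a) U (r ∧ a)]) = {m0}, so the formula does not hold at m1.

No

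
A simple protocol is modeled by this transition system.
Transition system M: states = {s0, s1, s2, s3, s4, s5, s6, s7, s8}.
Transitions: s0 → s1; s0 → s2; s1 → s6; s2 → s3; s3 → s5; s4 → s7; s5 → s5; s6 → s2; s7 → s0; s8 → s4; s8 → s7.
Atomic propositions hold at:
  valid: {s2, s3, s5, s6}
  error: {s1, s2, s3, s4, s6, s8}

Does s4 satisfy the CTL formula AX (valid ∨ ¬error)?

Yes

Sat(¬error) = {s0, s5, s7}
Sat(valid ∨ ¬error) = {s0, s2, s3, s5, s6, s7}
Sat(AX (valid ∨ ¬error)) = {s : every successor in {s0, s2, s3, s5, s6, s7}} = {s1, s2, s3, s4, s5, s6, s7}
s4 ∈ Sat(AX (valid ∨ ¬error)) = {s1, s2, s3, s4, s5, s6, s7}, so the formula holds at s4.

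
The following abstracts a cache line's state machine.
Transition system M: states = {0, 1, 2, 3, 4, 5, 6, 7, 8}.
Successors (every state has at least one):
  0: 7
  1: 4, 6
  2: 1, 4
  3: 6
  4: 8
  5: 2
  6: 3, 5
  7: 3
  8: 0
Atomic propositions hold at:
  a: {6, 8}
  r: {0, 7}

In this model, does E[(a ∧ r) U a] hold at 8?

Yes

Sat(a ∧ r) = ∅
E[(a ∧ r) U a]: least fixpoint, start Z0 = Sat(a) = {6, 8}, add states in Sat(a ∧ r) with some successor in Z. Already a fixed point.
Sat(E[(a ∧ r) U a]) = {6, 8}
8 ∈ Sat(E[(a ∧ r) U a]) = {6, 8}, so the formula holds at 8.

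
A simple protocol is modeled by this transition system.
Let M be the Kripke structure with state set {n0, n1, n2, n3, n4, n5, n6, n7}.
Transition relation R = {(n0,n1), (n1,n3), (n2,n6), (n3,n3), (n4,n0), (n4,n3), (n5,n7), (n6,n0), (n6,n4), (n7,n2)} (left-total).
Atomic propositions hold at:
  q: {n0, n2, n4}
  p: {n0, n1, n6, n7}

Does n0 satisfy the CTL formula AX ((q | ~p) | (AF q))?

No

Sat(~p) = {n2, n3, n4, n5}
Sat(q | ~p) = {n0, n2, n3, n4, n5}
AF q: least fixpoint, start Z0 = {n0, n2, n4}, add states with every successor in Z. Z1 = {n0, n2, n4, n6, n7}; Z2 = {n0, n2, n4, n5, n6, n7}; fixed.
Sat(AF q) = {n0, n2, n4, n5, n6, n7}
Sat((q | ~p) | (AF q)) = {n0, n2, n3, n4, n5, n6, n7}
Sat(AX ((q | ~p) | (AF q))) = {s : every successor in {n0, n2, n3, n4, n5, n6, n7}} = {n1, n2, n3, n4, n5, n6, n7}
n0 ∉ Sat(AX ((q | ~p) | (AF q))) = {n1, n2, n3, n4, n5, n6, n7}, so the formula does not hold at n0.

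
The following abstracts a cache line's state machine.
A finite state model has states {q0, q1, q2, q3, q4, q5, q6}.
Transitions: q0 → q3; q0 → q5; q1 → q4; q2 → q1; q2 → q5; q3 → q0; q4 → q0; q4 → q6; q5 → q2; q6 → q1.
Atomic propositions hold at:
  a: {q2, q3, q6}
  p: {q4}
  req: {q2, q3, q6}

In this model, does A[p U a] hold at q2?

A[p U a]: least fixpoint, start Z0 = Sat(a) = {q2, q3, q6}, add states in Sat(p) with every successor in Z. Already a fixed point.
Sat(A[p U a]) = {q2, q3, q6}
q2 ∈ Sat(A[p U a]) = {q2, q3, q6}, so the formula holds at q2.

Yes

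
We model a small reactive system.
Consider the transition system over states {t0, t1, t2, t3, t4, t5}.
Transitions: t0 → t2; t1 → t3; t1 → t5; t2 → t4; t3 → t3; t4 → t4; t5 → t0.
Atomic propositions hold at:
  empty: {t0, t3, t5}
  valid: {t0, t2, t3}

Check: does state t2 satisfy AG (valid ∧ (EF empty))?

EF empty: least fixpoint, start Z0 = {t0, t3, t5}, add states with some successor in Z. Z1 = {t0, t1, t3, t5}; fixed.
Sat(EF empty) = {t0, t1, t3, t5}
Sat(valid ∧ (EF empty)) = {t0, t3}
AG (valid ∧ (EF empty)): greatest fixpoint, start Z0 = {t0, t3}, keep only states in Sat with every successor in Z. Z1 = {t3}; fixed.
Sat(AG (valid ∧ (EF empty))) = {t3}
t2 ∉ Sat(AG (valid ∧ (EF empty))) = {t3}, so the formula does not hold at t2.

No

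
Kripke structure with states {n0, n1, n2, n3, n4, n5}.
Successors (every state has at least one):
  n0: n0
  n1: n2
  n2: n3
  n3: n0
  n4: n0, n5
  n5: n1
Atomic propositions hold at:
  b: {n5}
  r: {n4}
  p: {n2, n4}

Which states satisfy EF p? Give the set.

{n1, n2, n4, n5}

EF p: least fixpoint, start Z0 = {n2, n4}, add states with some successor in Z. Z1 = {n1, n2, n4}; Z2 = {n1, n2, n4, n5}; fixed.
Sat(EF p) = {n1, n2, n4, n5}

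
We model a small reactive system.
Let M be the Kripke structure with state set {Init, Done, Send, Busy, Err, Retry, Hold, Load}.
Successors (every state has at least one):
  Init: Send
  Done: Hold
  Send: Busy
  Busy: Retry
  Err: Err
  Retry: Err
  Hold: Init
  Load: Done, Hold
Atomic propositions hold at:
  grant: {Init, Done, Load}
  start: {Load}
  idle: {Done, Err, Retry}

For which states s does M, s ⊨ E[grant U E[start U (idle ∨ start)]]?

{Done, Err, Retry, Load}

Sat(idle ∨ start) = {Done, Err, Retry, Load}
E[start U (idle ∨ start)]: least fixpoint, start Z0 = Sat((idle ∨ start)) = {Done, Err, Retry, Load}, add states in Sat(start) with some successor in Z. Already a fixed point.
Sat(E[start U (idle ∨ start)]) = {Done, Err, Retry, Load}
E[grant U E[start U (idle ∨ start)]]: least fixpoint, start Z0 = Sat(E[start U (idle ∨ start)]) = {Done, Err, Retry, Load}, add states in Sat(grant) with some successor in Z. Already a fixed point.
Sat(E[grant U E[start U (idle ∨ start)]]) = {Done, Err, Retry, Load}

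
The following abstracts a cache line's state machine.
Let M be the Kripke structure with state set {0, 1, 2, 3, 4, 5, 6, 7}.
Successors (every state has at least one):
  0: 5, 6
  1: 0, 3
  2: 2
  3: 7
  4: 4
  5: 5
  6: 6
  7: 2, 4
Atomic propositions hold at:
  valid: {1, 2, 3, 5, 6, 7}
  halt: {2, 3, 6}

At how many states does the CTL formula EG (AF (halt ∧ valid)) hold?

2

Sat(halt ∧ valid) = {2, 3, 6}
AF (halt ∧ valid): least fixpoint, start Z0 = {2, 3, 6}, add states with every successor in Z. Already a fixed point.
Sat(AF (halt ∧ valid)) = {2, 3, 6}
EG (AF (halt ∧ valid)): greatest fixpoint, start Z0 = {2, 3, 6}, keep only states in Sat with some successor in Z. Z1 = {2, 6}; fixed.
Sat(EG (AF (halt ∧ valid))) = {2, 6}
|Sat(EG (AF (halt ∧ valid)))| = |{2, 6}| = 2.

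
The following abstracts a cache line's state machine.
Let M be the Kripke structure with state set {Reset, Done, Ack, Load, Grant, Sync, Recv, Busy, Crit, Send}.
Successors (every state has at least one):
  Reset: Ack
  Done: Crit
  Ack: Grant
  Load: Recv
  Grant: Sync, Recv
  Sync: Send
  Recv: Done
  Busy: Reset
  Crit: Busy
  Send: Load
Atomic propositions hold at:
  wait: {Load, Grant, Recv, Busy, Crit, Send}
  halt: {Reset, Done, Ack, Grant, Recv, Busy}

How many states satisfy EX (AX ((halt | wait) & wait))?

6

Sat(halt | wait) = {Reset, Done, Ack, Load, Grant, Recv, Busy, Crit, Send}
Sat((halt | wait) & wait) = {Load, Grant, Recv, Busy, Crit, Send}
Sat(AX ((halt | wait) & wait)) = {s : every successor in {Load, Grant, Recv, Busy, Crit, Send}} = {Done, Ack, Load, Sync, Crit, Send}
Sat(EX (AX ((halt | wait) & wait))) = {s : some successor in {Done, Ack, Load, Sync, Crit, Send}} = {Reset, Done, Grant, Sync, Recv, Send}
|Sat(EX (AX ((halt | wait) & wait)))| = |{Reset, Done, Grant, Sync, Recv, Send}| = 6.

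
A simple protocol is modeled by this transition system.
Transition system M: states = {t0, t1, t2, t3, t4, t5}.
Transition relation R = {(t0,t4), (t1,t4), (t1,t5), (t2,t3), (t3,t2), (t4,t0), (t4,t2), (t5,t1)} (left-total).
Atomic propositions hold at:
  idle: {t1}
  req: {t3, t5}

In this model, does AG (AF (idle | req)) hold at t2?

Sat(idle | req) = {t1, t3, t5}
AF (idle | req): least fixpoint, start Z0 = {t1, t3, t5}, add states with every successor in Z. Z1 = {t1, t2, t3, t5}; fixed.
Sat(AF (idle | req)) = {t1, t2, t3, t5}
AG (AF (idle | req)): greatest fixpoint, start Z0 = {t1, t2, t3, t5}, keep only states in Sat with every successor in Z. Z1 = {t2, t3, t5}; Z2 = {t2, t3}; fixed.
Sat(AG (AF (idle | req))) = {t2, t3}
t2 ∈ Sat(AG (AF (idle | req))) = {t2, t3}, so the formula holds at t2.

Yes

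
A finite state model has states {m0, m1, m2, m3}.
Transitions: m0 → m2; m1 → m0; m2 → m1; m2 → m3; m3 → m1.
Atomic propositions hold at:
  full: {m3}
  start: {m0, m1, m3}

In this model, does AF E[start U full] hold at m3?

E[start U full]: least fixpoint, start Z0 = Sat(full) = {m3}, add states in Sat(start) with some successor in Z. Already a fixed point.
Sat(E[start U full]) = {m3}
AF E[start U full]: least fixpoint, start Z0 = {m3}, add states with every successor in Z. Already a fixed point.
Sat(AF E[start U full]) = {m3}
m3 ∈ Sat(AF E[start U full]) = {m3}, so the formula holds at m3.

Yes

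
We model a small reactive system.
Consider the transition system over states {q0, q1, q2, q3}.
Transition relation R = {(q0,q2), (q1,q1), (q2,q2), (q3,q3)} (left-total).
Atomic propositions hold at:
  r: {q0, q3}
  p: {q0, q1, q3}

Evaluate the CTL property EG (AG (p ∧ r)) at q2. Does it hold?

No

Sat(p ∧ r) = {q0, q3}
AG (p ∧ r): greatest fixpoint, start Z0 = {q0, q3}, keep only states in Sat with every successor in Z. Z1 = {q3}; fixed.
Sat(AG (p ∧ r)) = {q3}
EG (AG (p ∧ r)): greatest fixpoint, start Z0 = {q3}, keep only states in Sat with some successor in Z. Already a fixed point.
Sat(EG (AG (p ∧ r))) = {q3}
q2 ∉ Sat(EG (AG (p ∧ r))) = {q3}, so the formula does not hold at q2.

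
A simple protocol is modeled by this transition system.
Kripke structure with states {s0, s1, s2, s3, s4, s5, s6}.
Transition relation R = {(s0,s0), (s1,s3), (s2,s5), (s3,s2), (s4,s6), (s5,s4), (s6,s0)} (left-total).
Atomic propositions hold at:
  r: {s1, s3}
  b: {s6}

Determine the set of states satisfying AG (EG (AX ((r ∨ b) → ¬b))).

{s0, s6}

Sat(r ∨ b) = {s1, s3, s6}
Sat(¬b) = {s0, s1, s2, s3, s4, s5}
Sat((r ∨ b) → ¬b) = {s0, s1, s2, s3, s4, s5}
Sat(AX ((r ∨ b) → ¬b)) = {s : every successor in {s0, s1, s2, s3, s4, s5}} = {s0, s1, s2, s3, s5, s6}
EG (AX ((r ∨ b) → ¬b)): greatest fixpoint, start Z0 = {s0, s1, s2, s3, s5, s6}, keep only states in Sat with some successor in Z. Z1 = {s0, s1, s2, s3, s6}; Z2 = {s0, s1, s3, s6}; Z3 = {s0, s1, s6}; Z4 = {s0, s6}; fixed.
Sat(EG (AX ((r ∨ b) → ¬b))) = {s0, s6}
AG (EG (AX ((r ∨ b) → ¬b))): greatest fixpoint, start Z0 = {s0, s6}, keep only states in Sat with every successor in Z. Already a fixed point.
Sat(AG (EG (AX ((r ∨ b) → ¬b)))) = {s0, s6}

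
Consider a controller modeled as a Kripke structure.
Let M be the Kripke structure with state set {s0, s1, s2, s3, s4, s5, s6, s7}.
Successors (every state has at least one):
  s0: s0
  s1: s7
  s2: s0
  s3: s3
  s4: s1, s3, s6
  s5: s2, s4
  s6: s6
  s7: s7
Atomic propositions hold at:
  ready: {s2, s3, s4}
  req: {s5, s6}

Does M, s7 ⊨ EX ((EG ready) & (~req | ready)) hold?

EG ready: greatest fixpoint, start Z0 = {s2, s3, s4}, keep only states in Sat with some successor in Z. Z1 = {s3, s4}; fixed.
Sat(EG ready) = {s3, s4}
Sat(~req) = {s0, s1, s2, s3, s4, s7}
Sat(~req | ready) = {s0, s1, s2, s3, s4, s7}
Sat((EG ready) & (~req | ready)) = {s3, s4}
Sat(EX ((EG ready) & (~req | ready))) = {s : some successor in {s3, s4}} = {s3, s4, s5}
s7 ∉ Sat(EX ((EG ready) & (~req | ready))) = {s3, s4, s5}, so the formula does not hold at s7.

No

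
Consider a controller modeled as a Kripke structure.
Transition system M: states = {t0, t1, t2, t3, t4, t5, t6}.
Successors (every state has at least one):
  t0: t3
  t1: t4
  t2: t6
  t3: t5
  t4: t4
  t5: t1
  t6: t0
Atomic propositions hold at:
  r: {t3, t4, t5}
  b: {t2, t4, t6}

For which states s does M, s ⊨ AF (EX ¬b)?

Sat(¬b) = {t0, t1, t3, t5}
Sat(EX ¬b) = {s : some successor in {t0, t1, t3, t5}} = {t0, t3, t5, t6}
AF (EX ¬b): least fixpoint, start Z0 = {t0, t3, t5, t6}, add states with every successor in Z. Z1 = {t0, t2, t3, t5, t6}; fixed.
Sat(AF (EX ¬b)) = {t0, t2, t3, t5, t6}

{t0, t2, t3, t5, t6}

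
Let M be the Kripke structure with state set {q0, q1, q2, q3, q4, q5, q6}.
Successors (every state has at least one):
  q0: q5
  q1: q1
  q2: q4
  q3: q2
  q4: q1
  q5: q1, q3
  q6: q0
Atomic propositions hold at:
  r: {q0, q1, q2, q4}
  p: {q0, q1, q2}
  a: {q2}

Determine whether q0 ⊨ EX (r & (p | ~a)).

Sat(~a) = {q0, q1, q3, q4, q5, q6}
Sat(p | ~a) = {q0, q1, q2, q3, q4, q5, q6}
Sat(r & (p | ~a)) = {q0, q1, q2, q4}
Sat(EX (r & (p | ~a))) = {s : some successor in {q0, q1, q2, q4}} = {q1, q2, q3, q4, q5, q6}
q0 ∉ Sat(EX (r & (p | ~a))) = {q1, q2, q3, q4, q5, q6}, so the formula does not hold at q0.

No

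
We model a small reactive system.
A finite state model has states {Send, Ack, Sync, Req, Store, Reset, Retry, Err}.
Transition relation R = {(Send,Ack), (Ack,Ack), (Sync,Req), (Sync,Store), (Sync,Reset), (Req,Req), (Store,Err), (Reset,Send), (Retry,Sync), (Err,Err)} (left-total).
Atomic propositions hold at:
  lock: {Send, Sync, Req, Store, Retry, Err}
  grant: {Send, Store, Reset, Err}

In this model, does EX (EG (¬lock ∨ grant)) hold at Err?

Yes

Sat(¬lock) = {Ack, Reset}
Sat(¬lock ∨ grant) = {Send, Ack, Store, Reset, Err}
EG (¬lock ∨ grant): greatest fixpoint, start Z0 = {Send, Ack, Store, Reset, Err}, keep only states in Sat with some successor in Z. Already a fixed point.
Sat(EG (¬lock ∨ grant)) = {Send, Ack, Store, Reset, Err}
Sat(EX (EG (¬lock ∨ grant))) = {s : some successor in {Send, Ack, Store, Reset, Err}} = {Send, Ack, Sync, Store, Reset, Err}
Err ∈ Sat(EX (EG (¬lock ∨ grant))) = {Send, Ack, Sync, Store, Reset, Err}, so the formula holds at Err.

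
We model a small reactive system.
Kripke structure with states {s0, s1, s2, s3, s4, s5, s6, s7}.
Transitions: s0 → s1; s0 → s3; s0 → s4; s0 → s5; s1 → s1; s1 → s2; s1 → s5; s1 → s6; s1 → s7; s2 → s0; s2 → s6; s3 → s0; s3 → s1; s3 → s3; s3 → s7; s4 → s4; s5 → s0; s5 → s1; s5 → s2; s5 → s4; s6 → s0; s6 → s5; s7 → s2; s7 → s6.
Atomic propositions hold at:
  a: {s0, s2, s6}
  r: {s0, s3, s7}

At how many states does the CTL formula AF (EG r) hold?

2

EG r: greatest fixpoint, start Z0 = {s0, s3, s7}, keep only states in Sat with some successor in Z. Z1 = {s0, s3}; fixed.
Sat(EG r) = {s0, s3}
AF (EG r): least fixpoint, start Z0 = {s0, s3}, add states with every successor in Z. Already a fixed point.
Sat(AF (EG r)) = {s0, s3}
|Sat(AF (EG r))| = |{s0, s3}| = 2.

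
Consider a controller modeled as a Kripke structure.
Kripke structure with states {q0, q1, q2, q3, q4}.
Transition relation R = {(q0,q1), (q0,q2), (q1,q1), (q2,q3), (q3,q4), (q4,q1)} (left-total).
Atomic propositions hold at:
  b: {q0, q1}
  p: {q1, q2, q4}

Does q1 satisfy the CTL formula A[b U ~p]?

No

Sat(~p) = {q0, q3}
A[b U ~p]: least fixpoint, start Z0 = Sat(~p) = {q0, q3}, add states in Sat(b) with every successor in Z. Already a fixed point.
Sat(A[b U ~p]) = {q0, q3}
q1 ∉ Sat(A[b U ~p]) = {q0, q3}, so the formula does not hold at q1.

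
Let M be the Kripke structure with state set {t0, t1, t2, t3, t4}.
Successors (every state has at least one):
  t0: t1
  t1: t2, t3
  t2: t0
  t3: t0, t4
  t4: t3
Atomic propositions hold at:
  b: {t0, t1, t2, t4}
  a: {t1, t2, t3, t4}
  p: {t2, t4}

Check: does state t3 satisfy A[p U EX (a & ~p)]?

No

Sat(~p) = {t0, t1, t3}
Sat(a & ~p) = {t1, t3}
Sat(EX (a & ~p)) = {s : some successor in {t1, t3}} = {t0, t1, t4}
A[p U EX (a & ~p)]: least fixpoint, start Z0 = Sat(EX (a & ~p)) = {t0, t1, t4}, add states in Sat(p) with every successor in Z. Z1 = {t0, t1, t2, t4}; fixed.
Sat(A[p U EX (a & ~p)]) = {t0, t1, t2, t4}
t3 ∉ Sat(A[p U EX (a & ~p)]) = {t0, t1, t2, t4}, so the formula does not hold at t3.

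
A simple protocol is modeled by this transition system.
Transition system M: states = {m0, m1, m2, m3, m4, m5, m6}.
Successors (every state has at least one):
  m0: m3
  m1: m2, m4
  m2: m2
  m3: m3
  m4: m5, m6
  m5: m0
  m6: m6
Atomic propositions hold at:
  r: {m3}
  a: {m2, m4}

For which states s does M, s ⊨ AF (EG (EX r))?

{m0, m3, m5}

Sat(EX r) = {s : some successor in {m3}} = {m0, m3}
EG (EX r): greatest fixpoint, start Z0 = {m0, m3}, keep only states in Sat with some successor in Z. Already a fixed point.
Sat(EG (EX r)) = {m0, m3}
AF (EG (EX r)): least fixpoint, start Z0 = {m0, m3}, add states with every successor in Z. Z1 = {m0, m3, m5}; fixed.
Sat(AF (EG (EX r))) = {m0, m3, m5}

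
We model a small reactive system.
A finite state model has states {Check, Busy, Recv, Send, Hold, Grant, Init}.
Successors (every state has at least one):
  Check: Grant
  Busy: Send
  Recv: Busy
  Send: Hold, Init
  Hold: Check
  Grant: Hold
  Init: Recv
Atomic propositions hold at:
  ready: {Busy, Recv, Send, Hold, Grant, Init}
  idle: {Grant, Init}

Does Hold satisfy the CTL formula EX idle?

No

Sat(EX idle) = {s : some successor in {Grant, Init}} = {Check, Send}
Hold ∉ Sat(EX idle) = {Check, Send}, so the formula does not hold at Hold.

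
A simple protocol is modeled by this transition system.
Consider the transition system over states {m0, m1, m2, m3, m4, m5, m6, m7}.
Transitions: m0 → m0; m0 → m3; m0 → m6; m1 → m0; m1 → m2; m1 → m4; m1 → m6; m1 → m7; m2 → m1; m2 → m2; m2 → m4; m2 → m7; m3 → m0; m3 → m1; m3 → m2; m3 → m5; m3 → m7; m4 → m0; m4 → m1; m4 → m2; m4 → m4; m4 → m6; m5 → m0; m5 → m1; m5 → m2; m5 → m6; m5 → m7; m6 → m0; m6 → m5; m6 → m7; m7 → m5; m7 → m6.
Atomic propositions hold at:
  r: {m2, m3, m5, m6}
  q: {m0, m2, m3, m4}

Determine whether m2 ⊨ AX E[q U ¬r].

Sat(¬r) = {m0, m1, m4, m7}
E[q U ¬r]: least fixpoint, start Z0 = Sat(¬r) = {m0, m1, m4, m7}, add states in Sat(q) with some successor in Z. Z1 = {m0, m1, m2, m3, m4, m7}; fixed.
Sat(E[q U ¬r]) = {m0, m1, m2, m3, m4, m7}
Sat(AX E[q U ¬r]) = {s : every successor in {m0, m1, m2, m3, m4, m7}} = {m2}
m2 ∈ Sat(AX E[q U ¬r]) = {m2}, so the formula holds at m2.

Yes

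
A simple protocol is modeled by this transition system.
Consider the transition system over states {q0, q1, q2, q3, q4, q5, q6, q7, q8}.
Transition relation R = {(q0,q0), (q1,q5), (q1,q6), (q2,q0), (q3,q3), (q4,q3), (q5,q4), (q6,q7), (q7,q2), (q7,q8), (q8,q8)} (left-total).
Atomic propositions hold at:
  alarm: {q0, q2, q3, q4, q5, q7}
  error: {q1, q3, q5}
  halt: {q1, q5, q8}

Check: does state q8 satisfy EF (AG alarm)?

No

AG alarm: greatest fixpoint, start Z0 = {q0, q2, q3, q4, q5, q7}, keep only states in Sat with every successor in Z. Z1 = {q0, q2, q3, q4, q5}; fixed.
Sat(AG alarm) = {q0, q2, q3, q4, q5}
EF (AG alarm): least fixpoint, start Z0 = {q0, q2, q3, q4, q5}, add states with some successor in Z. Z1 = {q0, q1, q2, q3, q4, q5, q7}; Z2 = {q0, q1, q2, q3, q4, q5, q6, q7}; fixed.
Sat(EF (AG alarm)) = {q0, q1, q2, q3, q4, q5, q6, q7}
q8 ∉ Sat(EF (AG alarm)) = {q0, q1, q2, q3, q4, q5, q6, q7}, so the formula does not hold at q8.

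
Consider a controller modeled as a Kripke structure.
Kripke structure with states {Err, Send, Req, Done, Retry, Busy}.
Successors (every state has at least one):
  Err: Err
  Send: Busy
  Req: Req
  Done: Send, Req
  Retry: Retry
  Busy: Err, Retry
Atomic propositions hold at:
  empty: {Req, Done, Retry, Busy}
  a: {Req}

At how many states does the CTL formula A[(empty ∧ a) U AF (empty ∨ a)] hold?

5

Sat(empty ∧ a) = {Req}
Sat(empty ∨ a) = {Req, Done, Retry, Busy}
AF (empty ∨ a): least fixpoint, start Z0 = {Req, Done, Retry, Busy}, add states with every successor in Z. Z1 = {Send, Req, Done, Retry, Busy}; fixed.
Sat(AF (empty ∨ a)) = {Send, Req, Done, Retry, Busy}
A[(empty ∧ a) U AF (empty ∨ a)]: least fixpoint, start Z0 = Sat(AF (empty ∨ a)) = {Send, Req, Done, Retry, Busy}, add states in Sat(empty ∧ a) with every successor in Z. Already a fixed point.
Sat(A[(empty ∧ a) U AF (empty ∨ a)]) = {Send, Req, Done, Retry, Busy}
|Sat(A[(empty ∧ a) U AF (empty ∨ a)])| = |{Send, Req, Done, Retry, Busy}| = 5.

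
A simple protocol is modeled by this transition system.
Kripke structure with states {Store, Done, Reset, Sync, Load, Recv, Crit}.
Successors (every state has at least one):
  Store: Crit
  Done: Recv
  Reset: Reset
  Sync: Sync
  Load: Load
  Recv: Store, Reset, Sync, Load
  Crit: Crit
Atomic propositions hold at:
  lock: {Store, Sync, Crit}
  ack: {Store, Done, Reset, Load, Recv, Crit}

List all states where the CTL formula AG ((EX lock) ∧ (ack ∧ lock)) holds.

Sat(EX lock) = {s : some successor in {Store, Sync, Crit}} = {Store, Sync, Recv, Crit}
Sat(ack ∧ lock) = {Store, Crit}
Sat((EX lock) ∧ (ack ∧ lock)) = {Store, Crit}
AG ((EX lock) ∧ (ack ∧ lock)): greatest fixpoint, start Z0 = {Store, Crit}, keep only states in Sat with every successor in Z. Already a fixed point.
Sat(AG ((EX lock) ∧ (ack ∧ lock))) = {Store, Crit}

{Store, Crit}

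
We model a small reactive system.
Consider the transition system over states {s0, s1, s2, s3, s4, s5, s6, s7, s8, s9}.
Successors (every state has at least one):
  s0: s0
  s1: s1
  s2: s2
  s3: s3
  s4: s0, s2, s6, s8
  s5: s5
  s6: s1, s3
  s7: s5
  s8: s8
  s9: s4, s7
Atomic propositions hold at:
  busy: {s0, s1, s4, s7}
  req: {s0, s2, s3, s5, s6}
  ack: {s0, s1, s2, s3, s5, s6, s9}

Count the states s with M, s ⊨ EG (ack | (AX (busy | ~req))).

7

Sat(~req) = {s1, s4, s7, s8, s9}
Sat(busy | ~req) = {s0, s1, s4, s7, s8, s9}
Sat(AX (busy | ~req)) = {s : every successor in {s0, s1, s4, s7, s8, s9}} = {s0, s1, s8, s9}
Sat(ack | (AX (busy | ~req))) = {s0, s1, s2, s3, s5, s6, s8, s9}
EG (ack | (AX (busy | ~req))): greatest fixpoint, start Z0 = {s0, s1, s2, s3, s5, s6, s8, s9}, keep only states in Sat with some successor in Z. Z1 = {s0, s1, s2, s3, s5, s6, s8}; fixed.
Sat(EG (ack | (AX (busy | ~req)))) = {s0, s1, s2, s3, s5, s6, s8}
|Sat(EG (ack | (AX (busy | ~req))))| = |{s0, s1, s2, s3, s5, s6, s8}| = 7.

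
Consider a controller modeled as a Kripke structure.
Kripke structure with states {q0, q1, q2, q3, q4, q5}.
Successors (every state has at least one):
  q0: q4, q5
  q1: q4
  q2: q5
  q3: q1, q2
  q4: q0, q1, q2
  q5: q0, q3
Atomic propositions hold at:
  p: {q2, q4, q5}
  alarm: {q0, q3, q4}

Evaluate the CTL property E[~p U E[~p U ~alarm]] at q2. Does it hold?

Sat(~p) = {q0, q1, q3}
Sat(~alarm) = {q1, q2, q5}
E[~p U ~alarm]: least fixpoint, start Z0 = Sat(~alarm) = {q1, q2, q5}, add states in Sat(~p) with some successor in Z. Z1 = {q0, q1, q2, q3, q5}; fixed.
Sat(E[~p U ~alarm]) = {q0, q1, q2, q3, q5}
E[~p U E[~p U ~alarm]]: least fixpoint, start Z0 = Sat(E[~p U ~alarm]) = {q0, q1, q2, q3, q5}, add states in Sat(~p) with some successor in Z. Already a fixed point.
Sat(E[~p U E[~p U ~alarm]]) = {q0, q1, q2, q3, q5}
q2 ∈ Sat(E[~p U E[~p U ~alarm]]) = {q0, q1, q2, q3, q5}, so the formula holds at q2.

Yes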